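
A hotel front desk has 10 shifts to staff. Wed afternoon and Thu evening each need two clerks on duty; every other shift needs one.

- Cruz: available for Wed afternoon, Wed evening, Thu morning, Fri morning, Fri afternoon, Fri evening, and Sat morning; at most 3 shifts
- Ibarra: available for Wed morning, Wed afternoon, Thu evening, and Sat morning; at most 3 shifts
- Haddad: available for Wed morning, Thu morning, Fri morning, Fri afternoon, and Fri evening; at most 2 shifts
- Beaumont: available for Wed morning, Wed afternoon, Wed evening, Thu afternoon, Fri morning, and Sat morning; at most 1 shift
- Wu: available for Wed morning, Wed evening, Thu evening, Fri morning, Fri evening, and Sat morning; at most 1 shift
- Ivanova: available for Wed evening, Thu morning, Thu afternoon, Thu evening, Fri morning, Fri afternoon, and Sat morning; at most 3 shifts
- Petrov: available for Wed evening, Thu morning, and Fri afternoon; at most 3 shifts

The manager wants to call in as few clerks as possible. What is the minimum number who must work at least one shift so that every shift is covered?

4

12 slots to fill and no one can take more than 3, so at least ⌈12/3⌉ = 4 clerks are needed.
Cruz, Ibarra, Ivanova, and Petrov alone can cover everything: Wed morning→Ibarra, Wed afternoon→Cruz+Ibarra, Wed evening→Petrov, Thu morning→Petrov, Thu afternoon→Ivanova, Thu evening→Ibarra+Ivanova, Fri morning→Cruz, Fri afternoon→Petrov, Fri evening→Cruz, Sat morning→Ivanova.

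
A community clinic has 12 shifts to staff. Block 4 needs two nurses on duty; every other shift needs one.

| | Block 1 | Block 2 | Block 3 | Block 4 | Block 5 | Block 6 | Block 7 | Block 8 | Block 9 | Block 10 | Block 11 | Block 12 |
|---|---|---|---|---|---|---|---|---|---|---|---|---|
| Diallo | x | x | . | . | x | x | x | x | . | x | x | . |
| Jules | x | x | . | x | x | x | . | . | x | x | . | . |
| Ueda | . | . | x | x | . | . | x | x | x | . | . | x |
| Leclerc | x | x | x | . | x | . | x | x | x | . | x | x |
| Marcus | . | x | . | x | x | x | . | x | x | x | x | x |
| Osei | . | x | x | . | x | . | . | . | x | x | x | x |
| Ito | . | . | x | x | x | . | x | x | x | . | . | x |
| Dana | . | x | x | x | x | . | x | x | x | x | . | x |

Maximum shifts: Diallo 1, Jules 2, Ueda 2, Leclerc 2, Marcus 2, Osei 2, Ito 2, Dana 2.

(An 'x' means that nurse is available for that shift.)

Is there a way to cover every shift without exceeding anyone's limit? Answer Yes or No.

Yes

One valid schedule: Block 1→Diallo, Block 2→Leclerc, Block 3→Ueda, Block 4→Ito+Dana, Block 5→Osei, Block 6→Jules, Block 7→Ueda, Block 8→Marcus, Block 9→Osei, Block 10→Jules, Block 11→Leclerc, Block 12→Marcus.
Loads: Diallo 1/1, Jules 2/2, Ueda 2/2, Leclerc 2/2, Marcus 2/2, Osei 2/2, Ito 1/2, Dana 1/2 — all within limits.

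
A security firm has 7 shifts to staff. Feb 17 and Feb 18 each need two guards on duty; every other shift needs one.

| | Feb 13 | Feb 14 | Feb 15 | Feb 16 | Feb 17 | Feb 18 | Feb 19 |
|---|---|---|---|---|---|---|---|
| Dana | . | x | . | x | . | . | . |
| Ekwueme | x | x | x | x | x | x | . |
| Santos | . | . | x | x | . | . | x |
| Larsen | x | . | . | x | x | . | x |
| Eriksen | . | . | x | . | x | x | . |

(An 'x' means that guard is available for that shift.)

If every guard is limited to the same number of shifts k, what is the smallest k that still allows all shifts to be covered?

2

With 5 guards and 9 worker-slots to fill, someone must work at least ⌈9/5⌉ = 2 shifts, so k ≥ 2.
k = 2 works: Feb 13→Ekwueme, Feb 14→Dana, Feb 15→Santos, Feb 16→Dana, Feb 17→Larsen+Eriksen, Feb 18→Ekwueme+Eriksen, Feb 19→Santos.
Loads: Dana 2, Ekwueme 2, Santos 2, Larsen 1, Eriksen 2 — all ≤ 2.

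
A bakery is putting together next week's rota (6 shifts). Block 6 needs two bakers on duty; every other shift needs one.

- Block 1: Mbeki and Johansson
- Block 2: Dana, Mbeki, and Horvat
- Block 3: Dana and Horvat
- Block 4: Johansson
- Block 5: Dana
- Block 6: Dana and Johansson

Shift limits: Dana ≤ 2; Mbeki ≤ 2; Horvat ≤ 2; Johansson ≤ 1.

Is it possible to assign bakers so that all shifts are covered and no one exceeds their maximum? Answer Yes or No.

No

Total capacity is 7 and 7 slots are needed, so capacity alone doesn't rule it out.
Shifts {Block 4, Block 6} need 3 worker-slots in total, but the bakers available for any of those shifts (Dana and Johansson) can supply at most 2 among them. So no valid schedule exists.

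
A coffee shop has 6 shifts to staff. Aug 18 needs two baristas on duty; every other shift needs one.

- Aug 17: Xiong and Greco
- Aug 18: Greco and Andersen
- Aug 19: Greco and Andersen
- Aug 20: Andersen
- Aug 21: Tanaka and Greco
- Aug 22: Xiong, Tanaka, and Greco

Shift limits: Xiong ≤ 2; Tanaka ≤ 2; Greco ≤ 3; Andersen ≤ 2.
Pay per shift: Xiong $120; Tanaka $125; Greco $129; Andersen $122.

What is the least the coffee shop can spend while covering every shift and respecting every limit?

$867

Aug 18 can only be covered by Greco and Andersen, so that assignment is forced.
Aug 20 can only be covered by Andersen, so that assignment is forced.
Picking the cheapest available barista for each shift independently would cost $860, but that ignores the shift limits.
An optimal schedule: Aug 17→Xiong, Aug 18→Greco+Andersen, Aug 19→Greco, Aug 20→Andersen, Aug 21→Tanaka, Aug 22→Xiong.
Total: 120 + 129 + 122 + 129 + 122 + 125 + 120 = $867.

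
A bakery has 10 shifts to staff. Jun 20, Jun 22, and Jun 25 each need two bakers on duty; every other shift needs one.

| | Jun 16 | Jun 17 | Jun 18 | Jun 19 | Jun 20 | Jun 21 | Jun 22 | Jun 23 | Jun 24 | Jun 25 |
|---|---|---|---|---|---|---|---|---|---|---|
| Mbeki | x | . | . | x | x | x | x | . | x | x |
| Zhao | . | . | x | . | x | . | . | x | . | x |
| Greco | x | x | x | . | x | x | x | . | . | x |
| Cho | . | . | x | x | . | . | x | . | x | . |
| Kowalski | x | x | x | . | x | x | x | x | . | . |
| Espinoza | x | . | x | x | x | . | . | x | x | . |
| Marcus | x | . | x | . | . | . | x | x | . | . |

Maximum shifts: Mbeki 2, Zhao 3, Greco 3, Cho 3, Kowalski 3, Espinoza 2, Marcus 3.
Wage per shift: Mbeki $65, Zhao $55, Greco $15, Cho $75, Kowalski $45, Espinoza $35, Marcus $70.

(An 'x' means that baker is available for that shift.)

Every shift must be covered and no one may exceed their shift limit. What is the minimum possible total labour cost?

$545

Picking the cheapest available baker for each shift independently would cost $345, but that ignores the shift limits.
An optimal schedule: Jun 16→Kowalski, Jun 17→Greco, Jun 18→Zhao, Jun 19→Espinoza, Jun 20→Zhao+Mbeki, Jun 21→Greco, Jun 22→Kowalski+Mbeki, Jun 23→Kowalski, Jun 24→Espinoza, Jun 25→Greco+Zhao.
Total: 45 + 15 + 55 + 35 + 55 + 65 + 15 + 45 + 65 + 45 + 35 + 15 + 55 = $545.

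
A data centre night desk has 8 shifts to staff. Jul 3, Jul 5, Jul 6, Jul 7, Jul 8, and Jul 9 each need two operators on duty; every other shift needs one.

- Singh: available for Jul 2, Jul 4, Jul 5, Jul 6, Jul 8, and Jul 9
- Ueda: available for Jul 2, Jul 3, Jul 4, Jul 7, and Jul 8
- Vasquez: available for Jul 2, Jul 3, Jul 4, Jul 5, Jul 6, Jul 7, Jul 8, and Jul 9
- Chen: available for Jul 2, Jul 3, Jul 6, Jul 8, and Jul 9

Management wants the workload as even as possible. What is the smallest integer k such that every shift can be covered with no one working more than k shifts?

4

With 4 operators and 14 worker-slots to fill, someone must work at least ⌈14/4⌉ = 4 shifts, so k ≥ 4.
k = 4 works: Jul 2→Ueda, Jul 3→Ueda+Vasquez, Jul 4→Singh, Jul 5→Singh+Vasquez, Jul 6→Singh+Vasquez, Jul 7→Ueda+Vasquez, Jul 8→Ueda+Chen, Jul 9→Singh+Chen.
Loads: Singh 4, Ueda 4, Vasquez 4, Chen 2 — all ≤ 4.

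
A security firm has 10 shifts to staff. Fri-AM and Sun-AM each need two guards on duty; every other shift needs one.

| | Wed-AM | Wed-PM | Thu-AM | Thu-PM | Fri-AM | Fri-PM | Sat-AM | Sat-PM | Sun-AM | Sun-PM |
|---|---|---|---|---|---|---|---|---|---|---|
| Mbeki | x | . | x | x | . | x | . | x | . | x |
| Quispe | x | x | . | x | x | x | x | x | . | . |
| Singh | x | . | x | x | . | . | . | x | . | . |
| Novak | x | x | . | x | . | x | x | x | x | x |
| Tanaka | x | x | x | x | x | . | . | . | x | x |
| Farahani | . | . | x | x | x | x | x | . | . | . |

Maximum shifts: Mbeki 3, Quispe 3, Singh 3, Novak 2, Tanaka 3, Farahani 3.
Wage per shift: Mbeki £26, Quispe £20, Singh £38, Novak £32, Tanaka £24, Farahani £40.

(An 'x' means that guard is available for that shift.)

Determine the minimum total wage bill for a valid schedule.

£312

Sun-AM can only be covered by Novak and Tanaka, so that assignment is forced.
Picking the cheapest available guard for each shift independently would cost £268, but that ignores the shift limits.
An optimal schedule: Wed-AM→Novak, Wed-PM→Quispe, Thu-AM→Mbeki, Thu-PM→Singh, Fri-AM→Quispe+Tanaka, Fri-PM→Mbeki, Sat-AM→Quispe, Sat-PM→Mbeki, Sun-AM→Tanaka+Novak, Sun-PM→Tanaka.
Total: 32 + 20 + 26 + 38 + 20 + 24 + 26 + 20 + 26 + 24 + 32 + 24 = £312.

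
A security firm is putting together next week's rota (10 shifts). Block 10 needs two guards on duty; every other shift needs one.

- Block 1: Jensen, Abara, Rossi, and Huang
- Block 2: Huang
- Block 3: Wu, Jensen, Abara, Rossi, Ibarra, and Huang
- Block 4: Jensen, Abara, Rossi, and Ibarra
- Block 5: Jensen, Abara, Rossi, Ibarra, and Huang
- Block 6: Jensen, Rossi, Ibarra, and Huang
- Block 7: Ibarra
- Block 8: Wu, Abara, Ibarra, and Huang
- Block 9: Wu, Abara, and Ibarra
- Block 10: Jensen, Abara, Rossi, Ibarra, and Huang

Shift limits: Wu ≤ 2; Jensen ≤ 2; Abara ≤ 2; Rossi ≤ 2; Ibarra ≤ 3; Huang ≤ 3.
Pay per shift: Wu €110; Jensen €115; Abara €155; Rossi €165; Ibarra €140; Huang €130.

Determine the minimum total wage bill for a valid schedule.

€1415

Block 2 can only be covered by Huang, so that assignment is forced.
Block 7 can only be covered by Ibarra, so that assignment is forced.
Picking the cheapest available guard for each shift independently would cost €1305, but that ignores the shift limits.
An optimal schedule: Block 1→Jensen, Block 2→Huang, Block 3→Ibarra, Block 4→Jensen, Block 5→Huang, Block 6→Huang, Block 7→Ibarra, Block 8→Wu, Block 9→Wu, Block 10→Ibarra+Abara.
Total: 115 + 130 + 140 + 115 + 130 + 130 + 140 + 110 + 110 + 140 + 155 = €1415.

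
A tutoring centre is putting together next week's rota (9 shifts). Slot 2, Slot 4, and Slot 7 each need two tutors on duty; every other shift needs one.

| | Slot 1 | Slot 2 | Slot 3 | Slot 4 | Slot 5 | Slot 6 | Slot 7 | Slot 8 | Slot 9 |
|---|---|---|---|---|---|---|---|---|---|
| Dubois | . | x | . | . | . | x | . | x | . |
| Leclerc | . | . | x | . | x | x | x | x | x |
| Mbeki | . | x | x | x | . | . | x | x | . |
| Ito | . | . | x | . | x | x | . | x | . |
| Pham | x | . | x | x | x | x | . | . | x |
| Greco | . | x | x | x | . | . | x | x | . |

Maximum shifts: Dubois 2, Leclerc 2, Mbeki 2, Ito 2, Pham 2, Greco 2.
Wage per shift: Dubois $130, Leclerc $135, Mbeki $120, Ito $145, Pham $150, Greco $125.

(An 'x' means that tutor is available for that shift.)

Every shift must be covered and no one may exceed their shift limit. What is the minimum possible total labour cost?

$1610

Slot 1 can only be covered by Pham, so that assignment is forced.
Picking the cheapest available tutor for each shift independently would cost $1525, but that ignores the shift limits.
An optimal schedule: Slot 1→Pham, Slot 2→Dubois+Mbeki, Slot 3→Ito, Slot 4→Mbeki+Pham, Slot 5→Ito, Slot 6→Dubois, Slot 7→Leclerc+Greco, Slot 8→Greco, Slot 9→Leclerc.
Total: 150 + 130 + 120 + 145 + 120 + 150 + 145 + 130 + 135 + 125 + 125 + 135 = $1610.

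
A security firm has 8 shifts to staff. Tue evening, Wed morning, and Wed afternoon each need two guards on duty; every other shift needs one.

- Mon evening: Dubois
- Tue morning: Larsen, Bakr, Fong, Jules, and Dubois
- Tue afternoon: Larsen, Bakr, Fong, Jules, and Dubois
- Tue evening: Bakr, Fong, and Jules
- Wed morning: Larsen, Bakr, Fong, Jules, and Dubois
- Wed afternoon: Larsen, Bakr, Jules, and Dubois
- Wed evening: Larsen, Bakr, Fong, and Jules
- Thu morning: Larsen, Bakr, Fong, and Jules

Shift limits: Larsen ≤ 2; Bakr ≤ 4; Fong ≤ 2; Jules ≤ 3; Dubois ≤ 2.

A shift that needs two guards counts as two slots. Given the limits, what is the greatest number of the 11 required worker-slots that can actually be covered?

11

Total capacity across all guards is 2+4+2+3+2 = 13, and 11 slots are needed, so at most 11 can be filled.
An assignment achieving 11: Mon evening→Dubois, Tue morning→Bakr, Tue afternoon→Fong, Tue evening→Bakr+Fong, Wed morning→Jules+Dubois, Wed afternoon→Larsen+Bakr, Wed evening→Larsen, Thu morning→Bakr.
Loads: Larsen 2/2, Bakr 4/4, Fong 2/2, Jules 1/3, Dubois 2/2.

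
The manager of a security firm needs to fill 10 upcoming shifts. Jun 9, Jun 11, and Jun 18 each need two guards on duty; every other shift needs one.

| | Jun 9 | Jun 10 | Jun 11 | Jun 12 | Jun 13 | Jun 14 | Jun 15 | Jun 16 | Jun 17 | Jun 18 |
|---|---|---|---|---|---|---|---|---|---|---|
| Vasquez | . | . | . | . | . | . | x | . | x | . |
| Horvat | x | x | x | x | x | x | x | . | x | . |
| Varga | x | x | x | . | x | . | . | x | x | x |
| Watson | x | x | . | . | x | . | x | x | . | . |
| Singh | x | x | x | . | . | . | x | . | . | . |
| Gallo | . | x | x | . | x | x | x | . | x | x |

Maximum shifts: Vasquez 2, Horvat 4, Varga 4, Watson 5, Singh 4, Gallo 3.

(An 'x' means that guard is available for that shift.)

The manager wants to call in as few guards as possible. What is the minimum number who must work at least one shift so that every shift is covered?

4

13 slots to fill and no one can take more than 5, so at least ⌈13/5⌉ = 3 guards are needed.
No set of 3 guards can cover every shift (each such set leaves at least one shift with no one available or exceeds a cap).
Vasquez, Horvat, Varga, and Gallo alone can cover everything: Jun 9→Horvat+Varga, Jun 10→Horvat, Jun 11→Varga+Gallo, Jun 12→Horvat, Jun 13→Gallo, Jun 14→Horvat, Jun 15→Vasquez, Jun 16→Varga, Jun 17→Vasquez, Jun 18→Varga+Gallo.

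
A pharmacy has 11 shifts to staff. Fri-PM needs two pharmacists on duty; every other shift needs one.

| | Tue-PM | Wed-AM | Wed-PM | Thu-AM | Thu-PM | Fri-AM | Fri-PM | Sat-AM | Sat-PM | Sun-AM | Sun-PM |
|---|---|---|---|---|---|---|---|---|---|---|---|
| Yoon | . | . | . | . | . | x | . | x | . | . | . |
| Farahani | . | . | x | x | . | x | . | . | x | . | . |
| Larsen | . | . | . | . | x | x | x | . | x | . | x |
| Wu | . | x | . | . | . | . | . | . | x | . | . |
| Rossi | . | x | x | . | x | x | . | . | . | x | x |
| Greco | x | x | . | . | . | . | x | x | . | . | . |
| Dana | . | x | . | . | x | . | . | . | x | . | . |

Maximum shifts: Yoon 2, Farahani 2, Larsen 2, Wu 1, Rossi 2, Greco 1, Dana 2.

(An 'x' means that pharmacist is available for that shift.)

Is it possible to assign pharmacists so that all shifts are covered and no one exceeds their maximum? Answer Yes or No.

No

Total capacity is 12 and 12 slots are needed, so capacity alone doesn't rule it out.
Shifts {Tue-PM, Fri-PM} need 3 worker-slots in total, but the pharmacists available for any of those shifts (Larsen and Greco) can supply at most 2 among them. So no valid schedule exists.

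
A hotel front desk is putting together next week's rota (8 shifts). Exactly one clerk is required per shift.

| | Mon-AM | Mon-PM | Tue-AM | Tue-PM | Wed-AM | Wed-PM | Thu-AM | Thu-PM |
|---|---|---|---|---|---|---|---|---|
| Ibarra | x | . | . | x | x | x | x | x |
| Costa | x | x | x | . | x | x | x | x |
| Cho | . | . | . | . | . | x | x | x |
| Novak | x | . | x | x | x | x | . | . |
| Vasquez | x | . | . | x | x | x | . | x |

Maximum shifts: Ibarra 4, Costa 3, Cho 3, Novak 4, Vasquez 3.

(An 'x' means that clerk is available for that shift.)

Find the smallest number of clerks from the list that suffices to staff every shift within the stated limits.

3

8 slots to fill and no one can take more than 4, so at least ⌈8/4⌉ = 2 clerks are needed.
No set of 2 clerks can cover every shift (each such set leaves at least one shift with no one available or exceeds a cap).
Ibarra, Costa, and Cho alone can cover everything: Mon-AM→Ibarra, Mon-PM→Costa, Tue-AM→Costa, Tue-PM→Ibarra, Wed-AM→Ibarra, Wed-PM→Ibarra, Thu-AM→Costa, Thu-PM→Cho.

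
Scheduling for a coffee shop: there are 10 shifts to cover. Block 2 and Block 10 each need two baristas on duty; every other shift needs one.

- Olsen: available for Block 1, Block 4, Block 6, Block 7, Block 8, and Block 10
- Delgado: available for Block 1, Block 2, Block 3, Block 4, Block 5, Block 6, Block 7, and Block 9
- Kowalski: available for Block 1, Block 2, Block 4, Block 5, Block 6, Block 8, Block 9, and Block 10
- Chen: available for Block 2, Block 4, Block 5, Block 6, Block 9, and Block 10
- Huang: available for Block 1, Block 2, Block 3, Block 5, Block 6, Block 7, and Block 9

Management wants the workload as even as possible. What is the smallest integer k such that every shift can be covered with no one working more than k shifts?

With 5 baristas and 12 worker-slots to fill, someone must work at least ⌈12/5⌉ = 3 shifts, so k ≥ 3.
k = 3 works: Block 1→Delgado, Block 2→Chen+Huang, Block 3→Delgado, Block 4→Delgado, Block 5→Kowalski, Block 6→Chen, Block 7→Olsen, Block 8→Olsen, Block 9→Kowalski, Block 10→Olsen+Kowalski.
Loads: Olsen 3, Delgado 3, Kowalski 3, Chen 2, Huang 1 — all ≤ 3.

3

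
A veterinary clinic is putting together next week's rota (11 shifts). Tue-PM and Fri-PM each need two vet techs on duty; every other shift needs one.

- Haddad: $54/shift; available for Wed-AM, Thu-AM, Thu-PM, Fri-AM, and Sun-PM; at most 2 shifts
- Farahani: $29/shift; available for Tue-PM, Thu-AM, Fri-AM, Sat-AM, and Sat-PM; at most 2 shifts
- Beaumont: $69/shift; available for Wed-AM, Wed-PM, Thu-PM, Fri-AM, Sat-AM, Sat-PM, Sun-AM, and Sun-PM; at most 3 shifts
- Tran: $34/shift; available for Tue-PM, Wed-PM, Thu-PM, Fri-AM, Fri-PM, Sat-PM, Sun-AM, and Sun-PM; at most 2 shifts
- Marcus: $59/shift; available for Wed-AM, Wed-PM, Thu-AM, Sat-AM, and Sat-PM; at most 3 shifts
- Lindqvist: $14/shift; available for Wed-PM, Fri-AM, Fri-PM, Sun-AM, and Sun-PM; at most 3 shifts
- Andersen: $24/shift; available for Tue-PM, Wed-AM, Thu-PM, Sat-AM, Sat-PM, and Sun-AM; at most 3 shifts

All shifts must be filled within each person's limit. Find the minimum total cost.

Fri-PM can only be covered by Tran and Lindqvist, so that assignment is forced.
Picking the cheapest available vet tech for each shift independently would cost $282, but that ignores the shift limits.
An optimal schedule: Tue-PM→Andersen+Farahani, Wed-AM→Andersen, Wed-PM→Lindqvist, Thu-AM→Farahani, Thu-PM→Andersen, Fri-AM→Haddad, Fri-PM→Lindqvist+Tran, Sat-AM→Marcus, Sat-PM→Tran, Sun-AM→Lindqvist, Sun-PM→Haddad.
Total: 24 + 29 + 24 + 14 + 29 + 24 + 54 + 14 + 34 + 59 + 34 + 14 + 54 = $407.

$407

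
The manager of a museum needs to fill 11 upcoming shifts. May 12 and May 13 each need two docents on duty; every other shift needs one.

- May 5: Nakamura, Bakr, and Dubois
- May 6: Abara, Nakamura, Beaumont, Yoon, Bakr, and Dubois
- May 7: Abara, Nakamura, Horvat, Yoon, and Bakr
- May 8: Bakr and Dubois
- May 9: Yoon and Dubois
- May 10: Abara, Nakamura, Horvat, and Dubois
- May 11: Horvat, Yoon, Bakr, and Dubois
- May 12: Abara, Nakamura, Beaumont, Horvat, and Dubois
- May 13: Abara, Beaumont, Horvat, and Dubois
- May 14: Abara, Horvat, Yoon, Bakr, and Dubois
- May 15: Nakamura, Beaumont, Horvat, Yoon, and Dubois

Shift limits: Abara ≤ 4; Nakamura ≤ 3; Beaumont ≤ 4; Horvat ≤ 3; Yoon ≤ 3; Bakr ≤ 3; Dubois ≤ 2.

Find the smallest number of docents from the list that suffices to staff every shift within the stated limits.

4

13 slots to fill and no one can take more than 4, so at least ⌈13/4⌉ = 4 docents are needed.
Abara, Beaumont, Yoon, and Bakr alone can cover everything: May 5→Bakr, May 6→Beaumont, May 7→Abara, May 8→Bakr, May 9→Yoon, May 10→Abara, May 11→Yoon, May 12→Abara+Beaumont, May 13→Abara+Beaumont, May 14→Yoon, May 15→Beaumont.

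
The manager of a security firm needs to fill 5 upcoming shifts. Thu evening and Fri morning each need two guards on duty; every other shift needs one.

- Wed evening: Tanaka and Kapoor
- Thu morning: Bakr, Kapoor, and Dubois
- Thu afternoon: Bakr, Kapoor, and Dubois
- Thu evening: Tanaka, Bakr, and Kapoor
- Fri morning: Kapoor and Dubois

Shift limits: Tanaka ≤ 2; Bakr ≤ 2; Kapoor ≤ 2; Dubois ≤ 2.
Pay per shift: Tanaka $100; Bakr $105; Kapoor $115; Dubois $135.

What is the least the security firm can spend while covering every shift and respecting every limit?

$775

Fri morning can only be covered by Kapoor and Dubois, so that assignment is forced.
Picking the cheapest available guard for each shift independently would cost $765, but that ignores the shift limits.
An optimal schedule: Wed evening→Tanaka, Thu morning→Bakr, Thu afternoon→Bakr, Thu evening→Tanaka+Kapoor, Fri morning→Kapoor+Dubois.
Total: 100 + 105 + 105 + 100 + 115 + 115 + 135 = $775.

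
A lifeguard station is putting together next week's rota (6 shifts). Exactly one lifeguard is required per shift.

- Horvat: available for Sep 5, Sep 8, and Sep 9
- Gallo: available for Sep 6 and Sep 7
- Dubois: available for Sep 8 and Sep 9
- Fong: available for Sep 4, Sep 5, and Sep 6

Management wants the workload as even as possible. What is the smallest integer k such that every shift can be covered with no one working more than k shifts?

2

With 4 lifeguards and 6 worker-slots to fill, someone must work at least ⌈6/4⌉ = 2 shifts, so k ≥ 2.
k = 2 works: Sep 4→Fong, Sep 5→Horvat, Sep 6→Gallo, Sep 7→Gallo, Sep 8→Horvat, Sep 9→Dubois.
Loads: Horvat 2, Gallo 2, Dubois 1, Fong 1 — all ≤ 2.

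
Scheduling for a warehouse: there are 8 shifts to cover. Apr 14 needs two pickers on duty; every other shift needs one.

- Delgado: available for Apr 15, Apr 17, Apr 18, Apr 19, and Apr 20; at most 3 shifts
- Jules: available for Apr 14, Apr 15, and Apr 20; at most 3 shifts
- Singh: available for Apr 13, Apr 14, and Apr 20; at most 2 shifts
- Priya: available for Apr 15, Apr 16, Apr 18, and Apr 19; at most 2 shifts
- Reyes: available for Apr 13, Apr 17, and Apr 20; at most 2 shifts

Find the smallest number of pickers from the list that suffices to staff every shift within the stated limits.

4

9 slots to fill and no one can take more than 3, so at least ⌈9/3⌉ = 3 pickers are needed.
Any 3 pickers together have capacity at most 3+3+2 = 8 < 9 slots, so 3 can never suffice.
Delgado, Jules, Singh, and Priya alone can cover everything: Apr 13→Singh, Apr 14→Jules+Singh, Apr 15→Jules, Apr 16→Priya, Apr 17→Delgado, Apr 18→Delgado, Apr 19→Delgado, Apr 20→Jules.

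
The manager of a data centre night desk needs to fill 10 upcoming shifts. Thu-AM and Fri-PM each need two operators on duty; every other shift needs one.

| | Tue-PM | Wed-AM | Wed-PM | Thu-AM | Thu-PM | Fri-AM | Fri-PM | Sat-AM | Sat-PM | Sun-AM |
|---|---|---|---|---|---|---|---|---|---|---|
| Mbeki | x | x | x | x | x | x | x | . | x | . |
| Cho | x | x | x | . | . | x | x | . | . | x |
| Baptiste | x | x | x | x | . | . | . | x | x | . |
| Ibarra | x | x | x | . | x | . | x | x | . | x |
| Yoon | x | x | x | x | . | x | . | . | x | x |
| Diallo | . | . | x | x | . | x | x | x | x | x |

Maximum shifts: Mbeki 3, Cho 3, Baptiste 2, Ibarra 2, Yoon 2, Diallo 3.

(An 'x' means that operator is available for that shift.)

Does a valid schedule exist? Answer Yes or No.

One valid schedule: Tue-PM→Cho, Wed-AM→Cho, Wed-PM→Baptiste, Thu-AM→Yoon+Diallo, Thu-PM→Mbeki, Fri-AM→Mbeki, Fri-PM→Ibarra+Diallo, Sat-AM→Baptiste, Sat-PM→Mbeki, Sun-AM→Cho.
Loads: Mbeki 3/3, Cho 3/3, Baptiste 2/2, Ibarra 1/2, Yoon 1/2, Diallo 2/3 — all within limits.

Yes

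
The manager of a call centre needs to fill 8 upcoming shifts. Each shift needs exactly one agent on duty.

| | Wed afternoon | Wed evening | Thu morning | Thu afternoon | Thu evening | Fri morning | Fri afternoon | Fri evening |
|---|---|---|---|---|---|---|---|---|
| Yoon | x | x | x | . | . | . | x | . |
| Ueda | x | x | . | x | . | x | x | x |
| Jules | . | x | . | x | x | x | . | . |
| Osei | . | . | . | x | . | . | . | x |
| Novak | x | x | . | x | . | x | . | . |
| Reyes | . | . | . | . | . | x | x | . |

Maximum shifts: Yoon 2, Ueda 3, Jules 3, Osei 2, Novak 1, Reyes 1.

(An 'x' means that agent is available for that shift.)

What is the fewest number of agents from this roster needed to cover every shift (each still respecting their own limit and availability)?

3

8 slots to fill and no one can take more than 3, so at least ⌈8/3⌉ = 3 agents are needed.
Yoon, Ueda, and Jules alone can cover everything: Wed afternoon→Yoon, Wed evening→Jules, Thu morning→Yoon, Thu afternoon→Ueda, Thu evening→Jules, Fri morning→Jules, Fri afternoon→Ueda, Fri evening→Ueda.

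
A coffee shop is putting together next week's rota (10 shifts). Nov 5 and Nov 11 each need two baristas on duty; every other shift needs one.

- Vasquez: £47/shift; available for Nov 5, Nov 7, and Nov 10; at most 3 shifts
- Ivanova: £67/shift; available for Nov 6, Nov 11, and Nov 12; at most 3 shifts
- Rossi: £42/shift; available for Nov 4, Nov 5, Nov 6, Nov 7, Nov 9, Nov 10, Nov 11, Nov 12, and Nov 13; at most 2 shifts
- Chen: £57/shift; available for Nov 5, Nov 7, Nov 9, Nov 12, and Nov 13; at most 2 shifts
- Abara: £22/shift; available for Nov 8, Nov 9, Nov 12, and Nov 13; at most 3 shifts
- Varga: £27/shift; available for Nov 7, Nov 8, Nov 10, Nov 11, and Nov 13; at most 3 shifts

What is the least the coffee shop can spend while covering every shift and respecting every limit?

£449

Nov 4 can only be covered by Rossi, so that assignment is forced.
Picking the cheapest available barista for each shift independently would cost £384, but that ignores the shift limits.
An optimal schedule: Nov 4→Rossi, Nov 5→Vasquez+Chen, Nov 6→Rossi, Nov 7→Vasquez, Nov 8→Abara, Nov 9→Abara, Nov 10→Varga, Nov 11→Varga+Ivanova, Nov 12→Abara, Nov 13→Varga.
Total: 42 + 47 + 57 + 42 + 47 + 22 + 22 + 27 + 27 + 67 + 22 + 27 = £449.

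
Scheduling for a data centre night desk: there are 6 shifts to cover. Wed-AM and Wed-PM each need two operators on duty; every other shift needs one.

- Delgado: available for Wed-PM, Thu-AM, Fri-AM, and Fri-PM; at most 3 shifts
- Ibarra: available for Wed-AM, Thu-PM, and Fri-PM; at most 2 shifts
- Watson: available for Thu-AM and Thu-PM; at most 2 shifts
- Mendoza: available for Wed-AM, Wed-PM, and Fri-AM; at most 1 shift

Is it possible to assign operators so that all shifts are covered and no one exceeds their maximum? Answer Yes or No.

Total capacity is 8 and 8 slots are needed, so capacity alone doesn't rule it out.
Shifts {Wed-AM, Wed-PM} need 4 worker-slots in total, but the operators available for any of those shifts (Delgado, Ibarra, and Mendoza) can supply at most 3 among them. So no valid schedule exists.

No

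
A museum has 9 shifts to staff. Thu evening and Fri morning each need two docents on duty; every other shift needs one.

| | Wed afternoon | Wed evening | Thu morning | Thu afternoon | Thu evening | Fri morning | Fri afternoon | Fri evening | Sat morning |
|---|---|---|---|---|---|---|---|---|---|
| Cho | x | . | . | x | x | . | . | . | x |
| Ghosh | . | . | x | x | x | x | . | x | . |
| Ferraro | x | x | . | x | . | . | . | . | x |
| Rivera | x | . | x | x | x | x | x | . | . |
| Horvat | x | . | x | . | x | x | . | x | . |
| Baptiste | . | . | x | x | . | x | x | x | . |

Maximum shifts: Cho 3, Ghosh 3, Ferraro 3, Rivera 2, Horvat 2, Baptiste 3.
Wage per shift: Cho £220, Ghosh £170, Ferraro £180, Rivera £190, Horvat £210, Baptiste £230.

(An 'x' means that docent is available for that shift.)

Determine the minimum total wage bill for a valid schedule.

Wed evening can only be covered by Ferraro, so that assignment is forced.
Picking the cheapest available docent for each shift independently would cost £1960, but that ignores the shift limits.
An optimal schedule: Wed afternoon→Ferraro, Wed evening→Ferraro, Thu morning→Ghosh, Thu afternoon→Ghosh, Thu evening→Horvat+Cho, Fri morning→Rivera+Horvat, Fri afternoon→Rivera, Fri evening→Ghosh, Sat morning→Ferraro.
Total: 180 + 180 + 170 + 170 + 210 + 220 + 190 + 210 + 190 + 170 + 180 = £2070.

£2070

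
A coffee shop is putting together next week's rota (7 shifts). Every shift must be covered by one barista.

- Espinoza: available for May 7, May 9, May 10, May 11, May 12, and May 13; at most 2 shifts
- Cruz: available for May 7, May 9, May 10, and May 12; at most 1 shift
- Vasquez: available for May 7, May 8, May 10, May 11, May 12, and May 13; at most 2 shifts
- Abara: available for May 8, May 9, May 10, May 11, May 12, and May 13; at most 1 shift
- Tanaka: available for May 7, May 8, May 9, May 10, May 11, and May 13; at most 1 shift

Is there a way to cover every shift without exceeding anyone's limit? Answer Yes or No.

Yes

One valid schedule: May 7→Espinoza, May 8→Vasquez, May 9→Espinoza, May 10→Tanaka, May 11→Vasquez, May 12→Cruz, May 13→Abara.
Loads: Espinoza 2/2, Cruz 1/1, Vasquez 2/2, Abara 1/1, Tanaka 1/1 — all within limits.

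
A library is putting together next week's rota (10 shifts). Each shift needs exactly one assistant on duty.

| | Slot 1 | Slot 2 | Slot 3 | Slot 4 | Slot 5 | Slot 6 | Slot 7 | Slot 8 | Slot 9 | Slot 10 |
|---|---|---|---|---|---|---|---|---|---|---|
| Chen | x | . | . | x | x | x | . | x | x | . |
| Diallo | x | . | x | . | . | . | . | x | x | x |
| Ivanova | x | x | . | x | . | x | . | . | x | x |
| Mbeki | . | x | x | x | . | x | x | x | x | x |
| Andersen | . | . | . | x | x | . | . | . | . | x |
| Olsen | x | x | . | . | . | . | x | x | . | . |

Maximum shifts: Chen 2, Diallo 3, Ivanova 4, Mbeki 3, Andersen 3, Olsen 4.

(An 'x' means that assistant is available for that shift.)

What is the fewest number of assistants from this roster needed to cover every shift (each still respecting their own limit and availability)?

10 slots to fill and no one can take more than 4, so at least ⌈10/4⌉ = 3 assistants are needed.
Ivanova, Mbeki, and Andersen alone can cover everything: Slot 1→Ivanova, Slot 2→Ivanova, Slot 3→Mbeki, Slot 4→Andersen, Slot 5→Andersen, Slot 6→Ivanova, Slot 7→Mbeki, Slot 8→Mbeki, Slot 9→Ivanova, Slot 10→Andersen.

3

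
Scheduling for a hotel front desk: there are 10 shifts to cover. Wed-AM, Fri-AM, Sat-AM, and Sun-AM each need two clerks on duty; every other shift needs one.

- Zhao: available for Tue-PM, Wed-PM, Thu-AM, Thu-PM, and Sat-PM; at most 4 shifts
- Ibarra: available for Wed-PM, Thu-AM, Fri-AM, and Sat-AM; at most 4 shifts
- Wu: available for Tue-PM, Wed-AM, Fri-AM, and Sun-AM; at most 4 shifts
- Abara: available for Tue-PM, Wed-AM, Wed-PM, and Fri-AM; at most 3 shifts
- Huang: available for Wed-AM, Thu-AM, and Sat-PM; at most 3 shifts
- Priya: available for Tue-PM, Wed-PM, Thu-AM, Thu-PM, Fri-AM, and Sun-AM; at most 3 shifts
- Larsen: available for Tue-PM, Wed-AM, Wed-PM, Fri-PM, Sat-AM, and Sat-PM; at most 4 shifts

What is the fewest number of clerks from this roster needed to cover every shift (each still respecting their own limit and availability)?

4

14 slots to fill and no one can take more than 4, so at least ⌈14/4⌉ = 4 clerks are needed.
Ibarra, Wu, Priya, and Larsen alone can cover everything: Tue-PM→Wu, Wed-AM→Wu+Larsen, Wed-PM→Ibarra, Thu-AM→Ibarra, Thu-PM→Priya, Fri-AM→Ibarra+Wu, Fri-PM→Larsen, Sat-AM→Ibarra+Larsen, Sat-PM→Larsen, Sun-AM→Wu+Priya.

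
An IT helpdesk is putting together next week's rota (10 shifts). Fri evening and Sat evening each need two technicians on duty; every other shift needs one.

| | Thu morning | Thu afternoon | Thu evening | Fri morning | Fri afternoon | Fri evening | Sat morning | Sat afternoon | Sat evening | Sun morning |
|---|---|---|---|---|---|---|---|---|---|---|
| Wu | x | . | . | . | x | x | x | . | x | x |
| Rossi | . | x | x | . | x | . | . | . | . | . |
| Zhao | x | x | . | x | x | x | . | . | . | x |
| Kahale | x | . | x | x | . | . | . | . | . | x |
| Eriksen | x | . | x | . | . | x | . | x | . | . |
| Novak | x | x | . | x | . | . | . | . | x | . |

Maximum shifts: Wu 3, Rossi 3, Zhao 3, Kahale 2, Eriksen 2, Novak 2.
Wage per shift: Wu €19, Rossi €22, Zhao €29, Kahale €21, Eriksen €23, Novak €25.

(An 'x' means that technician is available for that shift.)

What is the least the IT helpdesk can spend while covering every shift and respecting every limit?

€261

Sat morning can only be covered by Wu, so that assignment is forced.
Sat afternoon can only be covered by Eriksen, so that assignment is forced.
Sat evening can only be covered by Wu and Novak, so that assignment is forced.
Picking the cheapest available technician for each shift independently would cost €249, but that ignores the shift limits.
An optimal schedule: Thu morning→Novak, Thu afternoon→Rossi, Thu evening→Rossi, Fri morning→Kahale, Fri afternoon→Rossi, Fri evening→Wu+Eriksen, Sat morning→Wu, Sat afternoon→Eriksen, Sat evening→Wu+Novak, Sun morning→Kahale.
Total: 25 + 22 + 22 + 21 + 22 + 19 + 23 + 19 + 23 + 19 + 25 + 21 = €261.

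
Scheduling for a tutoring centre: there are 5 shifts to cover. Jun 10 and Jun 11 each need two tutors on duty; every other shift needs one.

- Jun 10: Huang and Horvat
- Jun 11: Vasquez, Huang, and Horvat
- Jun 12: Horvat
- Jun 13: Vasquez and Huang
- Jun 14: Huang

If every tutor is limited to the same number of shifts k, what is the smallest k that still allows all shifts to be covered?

3

With 3 tutors and 7 worker-slots to fill, someone must work at least ⌈7/3⌉ = 3 shifts, so k ≥ 3.
k = 3 works: Jun 10→Huang+Horvat, Jun 11→Vasquez+Huang, Jun 12→Horvat, Jun 13→Vasquez, Jun 14→Huang.
Loads: Vasquez 2, Huang 3, Horvat 2 — all ≤ 3.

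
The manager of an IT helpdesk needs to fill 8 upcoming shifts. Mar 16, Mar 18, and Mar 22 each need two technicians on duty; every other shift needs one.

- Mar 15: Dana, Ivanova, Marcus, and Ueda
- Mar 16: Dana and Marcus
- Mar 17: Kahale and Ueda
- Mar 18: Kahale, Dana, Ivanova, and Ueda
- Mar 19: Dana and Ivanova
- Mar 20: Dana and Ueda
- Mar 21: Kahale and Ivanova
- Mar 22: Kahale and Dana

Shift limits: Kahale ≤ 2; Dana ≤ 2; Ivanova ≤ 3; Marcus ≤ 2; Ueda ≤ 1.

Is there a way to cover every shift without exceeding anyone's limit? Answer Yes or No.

No

Shifts {Mar 16, Mar 17, Mar 18, Mar 20, Mar 22} need 8 worker-slots in total, but the technicians available for any of those shifts (Kahale, Dana, Ivanova, Marcus, and Ueda) can supply at most 7 among them. So no valid schedule exists.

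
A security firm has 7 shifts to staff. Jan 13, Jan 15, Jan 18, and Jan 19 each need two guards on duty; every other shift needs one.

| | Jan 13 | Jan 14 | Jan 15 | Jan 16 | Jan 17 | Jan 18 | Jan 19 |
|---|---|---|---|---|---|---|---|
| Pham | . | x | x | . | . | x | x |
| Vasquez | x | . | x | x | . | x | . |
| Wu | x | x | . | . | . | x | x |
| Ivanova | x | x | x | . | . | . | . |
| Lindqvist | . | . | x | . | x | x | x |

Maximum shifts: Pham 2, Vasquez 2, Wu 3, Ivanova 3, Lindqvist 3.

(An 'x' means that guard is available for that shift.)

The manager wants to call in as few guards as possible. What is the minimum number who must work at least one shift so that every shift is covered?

11 slots to fill and no one can take more than 3, so at least ⌈11/3⌉ = 4 guards are needed.
Vasquez, Wu, Ivanova, and Lindqvist alone can cover everything: Jan 13→Wu+Ivanova, Jan 14→Ivanova, Jan 15→Vasquez+Ivanova, Jan 16→Vasquez, Jan 17→Lindqvist, Jan 18→Wu+Lindqvist, Jan 19→Wu+Lindqvist.

4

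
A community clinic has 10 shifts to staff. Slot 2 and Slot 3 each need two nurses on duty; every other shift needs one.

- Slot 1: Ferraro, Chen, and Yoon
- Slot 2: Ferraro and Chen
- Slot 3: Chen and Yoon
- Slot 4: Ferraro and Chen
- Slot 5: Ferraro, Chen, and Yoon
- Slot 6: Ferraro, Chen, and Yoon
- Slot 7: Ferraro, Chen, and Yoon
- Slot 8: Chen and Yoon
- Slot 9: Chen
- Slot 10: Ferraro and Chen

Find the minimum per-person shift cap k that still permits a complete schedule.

With 3 nurses and 12 worker-slots to fill, someone must work at least ⌈12/3⌉ = 4 shifts, so k ≥ 4.
k = 4 works: Slot 1→Ferraro, Slot 2→Ferraro+Chen, Slot 3→Chen+Yoon, Slot 4→Ferraro, Slot 5→Yoon, Slot 6→Yoon, Slot 7→Yoon, Slot 8→Chen, Slot 9→Chen, Slot 10→Ferraro.
Loads: Ferraro 4, Chen 4, Yoon 4 — all ≤ 4.

4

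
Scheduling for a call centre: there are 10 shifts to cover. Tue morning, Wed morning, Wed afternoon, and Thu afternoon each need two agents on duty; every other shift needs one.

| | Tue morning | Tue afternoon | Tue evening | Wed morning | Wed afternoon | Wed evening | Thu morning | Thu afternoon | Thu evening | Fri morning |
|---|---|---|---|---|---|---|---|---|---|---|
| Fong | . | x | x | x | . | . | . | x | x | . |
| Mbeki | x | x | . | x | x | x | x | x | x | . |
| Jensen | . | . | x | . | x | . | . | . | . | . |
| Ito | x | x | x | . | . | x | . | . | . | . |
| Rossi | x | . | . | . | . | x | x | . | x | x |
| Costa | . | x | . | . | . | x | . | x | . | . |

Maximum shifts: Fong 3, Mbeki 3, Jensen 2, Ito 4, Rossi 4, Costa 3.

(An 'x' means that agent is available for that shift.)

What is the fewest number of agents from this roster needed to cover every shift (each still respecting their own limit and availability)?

14 slots to fill and no one can take more than 4, so at least ⌈14/4⌉ = 4 agents are needed.
Shifts {Tue morning, Wed morning, Wed afternoon, Thu afternoon} need 8 slots, but among the agents available for them (Fong, Mbeki, Jensen, Ito, Rossi, and Costa) any 4 together supply at most 7. So 4 agents are not enough.
Fong, Mbeki, Jensen, Ito, and Rossi alone can cover everything: Tue morning→Ito+Rossi, Tue afternoon→Fong, Tue evening→Jensen, Wed morning→Fong+Mbeki, Wed afternoon→Mbeki+Jensen, Wed evening→Ito, Thu morning→Rossi, Thu afternoon→Fong+Mbeki, Thu evening→Rossi, Fri morning→Rossi.

5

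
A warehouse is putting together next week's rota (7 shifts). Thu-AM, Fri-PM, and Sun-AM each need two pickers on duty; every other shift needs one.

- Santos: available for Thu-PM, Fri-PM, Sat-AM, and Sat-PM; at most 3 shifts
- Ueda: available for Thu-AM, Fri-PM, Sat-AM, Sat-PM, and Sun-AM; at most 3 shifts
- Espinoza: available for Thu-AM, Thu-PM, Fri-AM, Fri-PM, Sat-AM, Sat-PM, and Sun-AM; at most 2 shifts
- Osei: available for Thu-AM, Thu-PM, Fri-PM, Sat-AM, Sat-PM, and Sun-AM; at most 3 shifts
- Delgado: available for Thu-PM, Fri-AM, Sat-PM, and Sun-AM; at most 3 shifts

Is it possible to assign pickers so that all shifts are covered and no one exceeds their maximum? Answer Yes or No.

Yes

One valid schedule: Thu-AM→Ueda+Espinoza, Thu-PM→Santos, Fri-AM→Espinoza, Fri-PM→Ueda+Osei, Sat-AM→Santos, Sat-PM→Santos, Sun-AM→Ueda+Osei.
Loads: Santos 3/3, Ueda 3/3, Espinoza 2/2, Osei 2/3, Delgado 0/3 — all within limits.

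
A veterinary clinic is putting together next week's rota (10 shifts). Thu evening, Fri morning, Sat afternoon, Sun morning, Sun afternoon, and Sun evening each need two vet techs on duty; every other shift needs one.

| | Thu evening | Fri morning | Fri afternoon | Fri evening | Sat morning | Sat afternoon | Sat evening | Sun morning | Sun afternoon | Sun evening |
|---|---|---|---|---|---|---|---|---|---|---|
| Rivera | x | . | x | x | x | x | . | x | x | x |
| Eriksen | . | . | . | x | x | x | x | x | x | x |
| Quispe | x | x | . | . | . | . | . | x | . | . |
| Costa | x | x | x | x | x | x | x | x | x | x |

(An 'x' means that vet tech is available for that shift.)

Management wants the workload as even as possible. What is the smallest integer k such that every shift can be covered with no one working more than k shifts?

With 4 vet techs and 16 worker-slots to fill, someone must work at least ⌈16/4⌉ = 4 shifts, so k ≥ 4.
k = 4 is infeasible (exhaustive check).
k = 5 works: Thu evening→Rivera+Quispe, Fri morning→Quispe+Costa, Fri afternoon→Rivera, Fri evening→Rivera, Sat morning→Rivera, Sat afternoon→Rivera+Eriksen, Sat evening→Eriksen, Sun morning→Eriksen+Quispe, Sun afternoon→Eriksen+Costa, Sun evening→Eriksen+Costa.
Loads: Rivera 5, Eriksen 5, Quispe 3, Costa 3 — all ≤ 5.

5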